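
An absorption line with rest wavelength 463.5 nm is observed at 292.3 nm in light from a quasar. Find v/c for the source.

λ'/λ₀ = 0.6306 < 1 (blueshift), so the source is approaching.
λ'/λ₀ = √((1 − β)/(1 + β)) for an approaching source ⇒ β = (1 − r²)/(1 + r²) with r = λ'/λ₀.
β = (1 − 0.3977)/(1 + 0.3977) ≈ 0.431.

0.431c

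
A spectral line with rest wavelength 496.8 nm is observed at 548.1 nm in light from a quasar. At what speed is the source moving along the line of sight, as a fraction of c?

0.098

λ'/λ₀ = 1.1033 > 1 (redshift), so the source is receding.
λ'/λ₀ = √((1 + β)/(1 − β)) for a receding source ⇒ β = (r² − 1)/(r² + 1) with r = λ'/λ₀.
β = (1.2172 − 1)/(1.2172 + 1) ≈ 0.098.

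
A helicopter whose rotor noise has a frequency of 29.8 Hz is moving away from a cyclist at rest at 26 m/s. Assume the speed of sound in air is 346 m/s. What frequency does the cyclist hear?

Moving source, stationary observer: f' = f · v/(v + v_s) since the source is receding.
f' = 29.8 × 346/(346 + 26) = 29.8 × 346/372 ≈ 27.7 Hz.

27.7 Hz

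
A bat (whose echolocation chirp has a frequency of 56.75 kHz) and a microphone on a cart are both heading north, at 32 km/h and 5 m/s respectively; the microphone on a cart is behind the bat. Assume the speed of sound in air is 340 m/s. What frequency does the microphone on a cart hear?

56.1 kHz

32 km/h = 8.889 m/s.
The microphone on a cart is behind, so the bat is moving away from it while the microphone on a cart is moving toward the bat.
Both move, so f' = f · (v + v_o)/(v + v_s).
f' = 56.75 × (340 + 5)/(340 + 8.889) = 56.75 × 345/348.89 ≈ 56.1 kHz.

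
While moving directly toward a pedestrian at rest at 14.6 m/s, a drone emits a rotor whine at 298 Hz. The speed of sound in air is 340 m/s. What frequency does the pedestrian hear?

Moving source, stationary observer: f' = f · v/(v − v_s) since the source is approaching.
f' = 298 × 340/(340 − 14.6) = 298 × 340/325.4 ≈ 311 Hz.

311 Hz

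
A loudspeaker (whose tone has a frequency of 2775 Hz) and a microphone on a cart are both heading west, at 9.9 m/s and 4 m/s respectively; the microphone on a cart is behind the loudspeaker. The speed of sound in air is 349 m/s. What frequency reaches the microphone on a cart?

The microphone on a cart is behind, so the loudspeaker is moving away from it while the microphone on a cart is moving toward the loudspeaker.
Both move, so f' = f · (v + v_o)/(v + v_s).
f' = 2775 × (349 + 4)/(349 + 9.9) = 2775 × 353/358.9 ≈ 2729 Hz.

2729 Hz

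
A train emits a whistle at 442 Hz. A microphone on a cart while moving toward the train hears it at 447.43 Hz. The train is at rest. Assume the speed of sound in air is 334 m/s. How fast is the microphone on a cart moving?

4.1 m/s

f' = f · (v + v_o)/v ⇒ v_o = v · |f'/f − 1|.
v_o = 334 × |447.43/442 − 1| = 334 × 0.01229 ≈ 4.1 m/s.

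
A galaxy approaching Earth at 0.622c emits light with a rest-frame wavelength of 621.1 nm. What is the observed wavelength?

299.8 nm

Relativistic Doppler for wavelength: λ' = λ₀ · √((1 − β)/(1 + β)).
λ' = 621.1 × √(0.3780/1.6220) = 621.1 × 0.48275 ≈ 299.8 nm.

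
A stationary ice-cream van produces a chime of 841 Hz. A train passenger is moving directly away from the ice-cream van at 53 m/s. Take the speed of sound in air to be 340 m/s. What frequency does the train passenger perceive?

710 Hz

Moving observer, stationary source: f' = f · (v − v_o)/v.
f' = 841 × (340 − 53)/340 = 841 × 287/340 ≈ 710 Hz.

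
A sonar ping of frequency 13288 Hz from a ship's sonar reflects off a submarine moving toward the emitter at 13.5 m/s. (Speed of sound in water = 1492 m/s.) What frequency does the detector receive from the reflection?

At the submarine (a moving observer), f₁ = f₀ · (v + u)/v = 13288 × 1505.5/1492 ≈ 13408 Hz.
On reflection it acts as a source moving toward the stationary detector: f₂ = f₁ · v/(v − u) = 13408 × 1492/1478.5 ≈ 13531 Hz.

13531 Hz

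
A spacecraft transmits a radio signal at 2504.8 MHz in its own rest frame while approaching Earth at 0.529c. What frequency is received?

Relativistic Doppler for frequency: f' = f₀ · √((1 + β)/(1 − β)).
f' = 2504.8 × √(1.5290/0.4710) = 2504.8 × 1.80174 ≈ 4513.0 MHz.

4513.0 MHz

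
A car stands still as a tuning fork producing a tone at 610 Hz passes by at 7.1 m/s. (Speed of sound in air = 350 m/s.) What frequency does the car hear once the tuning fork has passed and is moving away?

Receding: f₂ = f · v/(v + v_s) = 610 × 350/357.1 ≈ 598 Hz.

598 Hz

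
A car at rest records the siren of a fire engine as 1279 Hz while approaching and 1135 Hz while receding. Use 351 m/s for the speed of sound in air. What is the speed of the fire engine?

f₁/f₂ = (v + v_s)/(v − v_s), so v_s = v · (f₁ − f₂)/(f₁ + f₂).
v_s = 351 × (1279 − 1135)/(1279 + 1135) = 351 × 144/2414 ≈ 20.9 m/s.

20.9 m/s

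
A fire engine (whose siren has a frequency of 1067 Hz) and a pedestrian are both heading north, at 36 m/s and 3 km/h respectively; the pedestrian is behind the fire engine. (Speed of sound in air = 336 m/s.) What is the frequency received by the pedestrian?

3 km/h = 0.8333 m/s.
The pedestrian is behind, so the fire engine is moving away from it while the pedestrian is moving toward the fire engine.
General Doppler shift: f' = f · (v + v_o)/(v + v_s).
f' = 1067 × (336 + 0.8333)/(336 + 36) = 1067 × 336.83/372 ≈ 966 Hz.

966 Hz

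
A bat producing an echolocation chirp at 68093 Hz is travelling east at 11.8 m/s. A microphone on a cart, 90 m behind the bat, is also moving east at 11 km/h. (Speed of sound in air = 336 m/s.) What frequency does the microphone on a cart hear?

11 km/h = 3.056 m/s.
The microphone on a cart is behind, so the bat is moving away from it while the microphone on a cart is moving toward the bat.
General Doppler shift: f' = f · (v + v_o)/(v + v_s).
f' = 68093 × (336 + 3.056)/(336 + 11.8) = 68093 × 339.06/347.8 ≈ 66381 Hz.

66381 Hz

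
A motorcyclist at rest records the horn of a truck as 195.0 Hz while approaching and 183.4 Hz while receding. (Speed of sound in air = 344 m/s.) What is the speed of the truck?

f₁/f₂ = (v + v_s)/(v − v_s), so v_s = v · (f₁ − f₂)/(f₁ + f₂).
v_s = 344 × (195.0 − 183.4)/(195.0 + 183.4) = 344 × 11.6/378.4 ≈ 10.5 m/s.

10.5 m/s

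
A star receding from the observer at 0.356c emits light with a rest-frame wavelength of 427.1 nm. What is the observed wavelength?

619.7 nm

Relativistic Doppler for wavelength: λ' = λ₀ · √((1 + β)/(1 − β)).
λ' = 427.1 × √(1.3560/0.6440) = 427.1 × 1.45107 ≈ 619.7 nm.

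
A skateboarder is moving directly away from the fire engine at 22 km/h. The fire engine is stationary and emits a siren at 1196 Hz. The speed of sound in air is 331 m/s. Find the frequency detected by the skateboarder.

1174 Hz

22 km/h = 6.111 m/s.
Moving observer, stationary source: f' = f · (v − v_o)/v.
f' = 1196 × (331 − 6.111)/331 = 1196 × 324.89/331 ≈ 1174 Hz.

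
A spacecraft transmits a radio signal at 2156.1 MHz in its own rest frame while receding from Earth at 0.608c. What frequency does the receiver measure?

1064.6 MHz

Relativistic Doppler for frequency: f' = f₀ · √((1 − β)/(1 + β)).
f' = 2156.1 × √(0.3920/1.6080) = 2156.1 × 0.49374 ≈ 1064.6 MHz.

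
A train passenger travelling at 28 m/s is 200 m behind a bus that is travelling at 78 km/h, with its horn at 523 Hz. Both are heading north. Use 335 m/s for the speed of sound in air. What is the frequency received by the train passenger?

532 Hz

78 km/h = 21.67 m/s.
The train passenger is behind, so the bus is moving away from it while the train passenger is moving toward the bus.
With source receding and observer approaching, f' = f · (v + v_o)/(v + v_s).
f' = 523 × (335 + 28)/(335 + 21.67) = 523 × 363/356.67 ≈ 532 Hz.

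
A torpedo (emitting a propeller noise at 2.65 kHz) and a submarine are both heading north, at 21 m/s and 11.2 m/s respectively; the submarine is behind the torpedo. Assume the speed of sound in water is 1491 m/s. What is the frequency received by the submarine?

2.63 kHz

The submarine is behind, so the torpedo is moving away from it while the submarine is moving toward the torpedo.
With source receding and observer approaching, f' = f · (v + v_o)/(v + v_s).
f' = 2.65 × (1491 + 11.2)/(1491 + 21) = 2.65 × 1502.2/1512 ≈ 2.63 kHz.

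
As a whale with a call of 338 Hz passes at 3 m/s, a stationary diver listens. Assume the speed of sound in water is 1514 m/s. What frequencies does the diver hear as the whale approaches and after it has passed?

339 Hz approaching; 337 Hz receding

Approaching: f₁ = f · v/(v − v_s) = 338 × 1514/1511 ≈ 339 Hz.
Receding: f₂ = f · v/(v + v_s) = 338 × 1514/1517 ≈ 337 Hz.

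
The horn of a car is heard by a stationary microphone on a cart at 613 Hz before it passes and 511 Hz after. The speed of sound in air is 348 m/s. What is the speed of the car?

f₁/f₂ = (v + v_s)/(v − v_s), so v_s = v · (f₁ − f₂)/(f₁ + f₂).
v_s = 348 × (613 − 511)/(613 + 511) = 348 × 102/1124 ≈ 32 m/s.

32 m/s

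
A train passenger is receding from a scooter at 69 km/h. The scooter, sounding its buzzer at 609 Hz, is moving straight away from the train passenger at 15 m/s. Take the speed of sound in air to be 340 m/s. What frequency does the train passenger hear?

69 km/h = 19.17 m/s.
With source receding and observer receding, f' = f · (v − v_o)/(v + v_s).
f' = 609 × (340 − 19.17)/(340 + 15) = 609 × 320.83/355 ≈ 550 Hz.

550 Hz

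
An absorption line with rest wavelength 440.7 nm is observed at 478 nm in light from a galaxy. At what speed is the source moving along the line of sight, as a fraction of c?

0.081

λ'/λ₀ = 1.0846 > 1 (redshift), so the source is receding.
λ'/λ₀ = √((1 + β)/(1 − β)) for a receding source ⇒ β = (r² − 1)/(r² + 1) with r = λ'/λ₀.
β = (1.1764 − 1)/(1.1764 + 1) ≈ 0.081.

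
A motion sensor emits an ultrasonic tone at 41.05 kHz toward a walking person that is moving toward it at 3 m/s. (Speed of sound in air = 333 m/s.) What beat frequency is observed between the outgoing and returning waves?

At the walking person (a moving observer), f₁ = f₀ · (v + u)/v = 41.05 × 336/333 ≈ 41.420 kHz.
The reflection then acts as a moving source: f₂ = f₁ · v/(v − u) ≈ 41.796 kHz.
Beat frequency (with f₀ = 41050 Hz): |f₂ − f₀| = 2u·f₀/(v − u) = 2 × 3 × 41050/330 ≈ 746 Hz.

746 Hz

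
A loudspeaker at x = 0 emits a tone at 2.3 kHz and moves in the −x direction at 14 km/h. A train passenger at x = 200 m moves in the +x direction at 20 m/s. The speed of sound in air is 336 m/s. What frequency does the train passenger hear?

2.14 kHz

14 km/h = 3.889 m/s.
The observer lies on the +x side, so the source is heading away from the observer and the observer is heading away from the source.
General Doppler shift: f' = f · (v − v_o)/(v + v_s).
f' = 2.3 × (336 − 20)/(336 + 3.889) = 2.3 × 316/339.89 ≈ 2.14 kHz.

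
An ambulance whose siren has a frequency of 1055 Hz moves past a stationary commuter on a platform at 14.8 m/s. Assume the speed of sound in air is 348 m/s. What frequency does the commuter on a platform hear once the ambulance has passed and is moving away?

Receding: f₂ = f · v/(v + v_s) = 1055 × 348/362.8 ≈ 1012 Hz.

1012 Hz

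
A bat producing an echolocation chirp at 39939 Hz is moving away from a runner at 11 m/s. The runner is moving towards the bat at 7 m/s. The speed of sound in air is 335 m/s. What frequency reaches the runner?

39477 Hz

With source receding and observer approaching, f' = f · (v + v_o)/(v + v_s).
f' = 39939 × (335 + 7)/(335 + 11) = 39939 × 342/346 ≈ 39477 Hz.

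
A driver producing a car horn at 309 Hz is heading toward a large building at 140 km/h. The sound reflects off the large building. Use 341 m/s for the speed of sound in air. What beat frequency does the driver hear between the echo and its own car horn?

140 km/h = 38.89 m/s.
The large building receives the sound from a moving source: f₁ = f₀ · v/(v − v_e) = 309 × 341/302.11 ≈ 348.8 Hz.
On the return leg the driver is a moving observer: f₂ = f₁ · (v + v_e)/v = 348.8 × 379.89/341 ≈ 388.6 Hz.
Equivalently f₂ = f₀ · (v + v_e)/(v − v_e).
Beat against the emitted tone: |f₂ − f₀| = 2v_e·f₀/(v − v_e) = 2 × 38.89 × 309/302.11 ≈ 80 Hz.

80 Hz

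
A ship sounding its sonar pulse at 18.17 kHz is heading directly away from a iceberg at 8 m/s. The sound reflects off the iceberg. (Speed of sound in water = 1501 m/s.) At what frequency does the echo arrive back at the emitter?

The iceberg receives the sound from a moving source: f₁ = f₀ · v/(v + v_e) = 18.17 × 1501/1509 ≈ 18.07 kHz.
On the return leg the ship is a moving observer: f₂ = f₁ · (v − v_e)/v = 18.07 × 1493/1501 ≈ 17.98 kHz.
Equivalently f₂ = f₀ · (v − v_e)/(v + v_e).

17.98 kHz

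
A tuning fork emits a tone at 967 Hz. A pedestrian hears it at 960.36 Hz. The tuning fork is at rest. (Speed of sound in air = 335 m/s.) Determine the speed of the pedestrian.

f' < f, so the pedestrian is receding.
f' = f · (v − v_o)/v ⇒ v_o = v · |f'/f − 1|.
v_o = 335 × |960.36/967 − 1| = 335 × 0.006867 ≈ 2.30 m/s.

2.30 m/s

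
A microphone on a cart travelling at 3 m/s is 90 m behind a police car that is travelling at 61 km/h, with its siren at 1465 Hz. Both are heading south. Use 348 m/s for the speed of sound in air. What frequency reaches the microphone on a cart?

61 km/h = 16.94 m/s.
The microphone on a cart is behind, so the police car is moving away from it while the microphone on a cart is moving toward the police car.
General Doppler shift: f' = f · (v + v_o)/(v + v_s).
f' = 1465 × (348 + 3)/(348 + 16.94) = 1465 × 351/364.94 ≈ 1409 Hz.

1409 Hz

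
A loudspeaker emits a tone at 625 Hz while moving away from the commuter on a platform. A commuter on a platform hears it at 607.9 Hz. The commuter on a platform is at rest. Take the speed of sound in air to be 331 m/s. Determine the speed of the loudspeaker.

f' = f · v/(v + v_s) ⇒ v_s = v · |1 − f/f'|.
v_s = 331 × |1 − 625/607.9| = 331 × 0.02813 ≈ 9.3 m/s.

9.3 m/s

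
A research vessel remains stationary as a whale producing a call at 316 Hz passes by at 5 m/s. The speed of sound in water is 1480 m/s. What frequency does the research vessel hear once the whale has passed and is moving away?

315 Hz

Receding: f₂ = f · v/(v + v_s) = 316 × 1480/1485 ≈ 315 Hz.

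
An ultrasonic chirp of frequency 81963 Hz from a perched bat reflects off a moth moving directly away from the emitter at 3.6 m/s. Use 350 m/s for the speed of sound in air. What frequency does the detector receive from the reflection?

The moth first receives the wave as a moving observer: f₁ = f₀ · (v − u)/v = 81963 × (350 − 3.6)/350 ≈ 81120 Hz.
On reflection it acts as a source moving away from the stationary detector: f₂ = f₁ · v/(v + u) = 81120 × 350/353.6 ≈ 80294 Hz.
Equivalently f₂ = f₀ · (v − u)/(v + u).

80294 Hz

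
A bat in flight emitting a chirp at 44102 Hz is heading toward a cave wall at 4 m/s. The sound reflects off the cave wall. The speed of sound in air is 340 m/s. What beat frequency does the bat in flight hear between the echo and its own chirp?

The cave wall receives the sound from a moving source: f₁ = f₀ · v/(v − v_e) = 44102 × 340/336 ≈ 44627 Hz.
On the return leg the bat in flight is a moving observer: f₂ = f₁ · (v + v_e)/v = 44627 × 344/340 ≈ 45152 Hz.
Equivalently f₂ = f₀ · (v + v_e)/(v − v_e).
Beat against the emitted tone: |f₂ − f₀| = 2v_e·f₀/(v − v_e) = 2 × 4 × 44102/336 ≈ 1050 Hz.

1050 Hz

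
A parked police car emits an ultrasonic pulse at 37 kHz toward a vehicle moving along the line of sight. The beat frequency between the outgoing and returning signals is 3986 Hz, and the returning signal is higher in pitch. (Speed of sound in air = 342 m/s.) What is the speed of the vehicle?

17.5 m/s

Double Doppler shift off a moving reflector: f₂ = f₀ · (v + u)/(v − u) (u > 0 toward emitter).
Returning signal is higher, so f₂ = f₀ + Δf = 37000 + 3986 = 40986 Hz.
Rearranging, u = v · (f₂ − f₀)/(f₂ + f₀) = 342 × 3986/77986 ≈ 17.5 m/s.
So the vehicle is moving at 17.5 m/s toward the emitter.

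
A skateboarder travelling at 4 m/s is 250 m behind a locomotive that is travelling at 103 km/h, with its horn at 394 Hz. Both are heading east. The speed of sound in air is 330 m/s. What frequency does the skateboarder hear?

367 Hz

103 km/h = 28.61 m/s.
The skateboarder is behind, so the locomotive is moving away from it while the skateboarder is moving toward the locomotive.
Both move, so f' = f · (v + v_o)/(v + v_s).
f' = 394 × (330 + 4)/(330 + 28.61) = 394 × 334/358.61 ≈ 367 Hz.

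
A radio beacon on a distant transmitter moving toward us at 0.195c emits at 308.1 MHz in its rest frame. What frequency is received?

Relativistic Doppler for frequency: f' = f₀ · √((1 + β)/(1 − β)).
f' = 308.1 × √(1.1950/0.8050) = 308.1 × 1.21839 ≈ 375.4 MHz.

375.4 MHz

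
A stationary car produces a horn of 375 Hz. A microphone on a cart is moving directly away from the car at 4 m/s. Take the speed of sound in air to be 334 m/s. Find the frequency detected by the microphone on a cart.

371 Hz

Moving observer, stationary source: f' = f · (v − v_o)/v.
f' = 375 × (334 − 4)/334 = 375 × 330/334 ≈ 371 Hz.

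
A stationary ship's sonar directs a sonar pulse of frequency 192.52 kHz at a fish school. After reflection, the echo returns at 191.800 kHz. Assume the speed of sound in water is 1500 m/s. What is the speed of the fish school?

Double Doppler shift off a moving reflector: f₂ = f₀ · (v + u)/(v − u) (u > 0 toward emitter).
Rearranging, u = v · (f₂ − f₀)/(f₂ + f₀) = 1500 × -0.720/384.320 ≈ -2.81 m/s.
So the fish school is moving at 2.81 m/s away from the emitter.

2.81 m/s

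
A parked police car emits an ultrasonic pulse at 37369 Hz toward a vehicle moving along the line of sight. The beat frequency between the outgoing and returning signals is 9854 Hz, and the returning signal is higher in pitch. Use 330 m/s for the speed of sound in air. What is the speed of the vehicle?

38 m/s

Double Doppler shift off a moving reflector: f₂ = f₀ · (v + u)/(v − u) (u > 0 toward emitter).
Returning signal is higher, so f₂ = f₀ + Δf = 37369 + 9854 = 47223 Hz.
Rearranging, u = v · (f₂ − f₀)/(f₂ + f₀) = 330 × 9854/84592 ≈ 38 m/s.
So the vehicle is moving at 38 m/s toward the emitter.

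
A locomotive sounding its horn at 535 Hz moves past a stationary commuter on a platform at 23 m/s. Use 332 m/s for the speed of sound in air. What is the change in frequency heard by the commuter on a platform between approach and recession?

74.5 Hz

Approaching: f₁ = f · v/(v − v_s) = 535 × 332/309 ≈ 574.8 Hz.
Receding: f₂ = f · v/(v + v_s) = 535 × 332/355 ≈ 500.3 Hz.
Drop: f₁ − f₂ = 2f·v·v_s/(v² − v_s²) = 2 × 535 × 332 × 23/(332² − 23²) ≈ 74.5 Hz.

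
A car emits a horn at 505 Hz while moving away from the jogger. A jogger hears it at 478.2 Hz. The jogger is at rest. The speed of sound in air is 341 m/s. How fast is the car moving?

f' = f · v/(v + v_s) ⇒ v_s = v · |1 − f/f'|.
v_s = 341 × |1 − 505/478.2| = 341 × 0.05604 ≈ 19.1 m/s.

19.1 m/s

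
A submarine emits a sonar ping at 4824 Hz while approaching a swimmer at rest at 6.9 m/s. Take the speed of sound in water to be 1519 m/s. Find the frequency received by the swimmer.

4846 Hz

Moving source, stationary observer: f' = f · v/(v − v_s) since the source is approaching.
f' = 4824 × 1519/(1519 − 6.9) = 4824 × 1519/1512 ≈ 4846 Hz.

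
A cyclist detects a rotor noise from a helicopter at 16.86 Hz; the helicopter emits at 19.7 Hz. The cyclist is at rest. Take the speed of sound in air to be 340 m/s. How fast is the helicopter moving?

57 m/s

f' < f, so the helicopter is receding.
f' = f · v/(v + v_s) ⇒ v_s = v · |1 − f/f'|.
v_s = 340 × |1 − 19.7/16.86| = 340 × 0.1684 ≈ 57 m/s.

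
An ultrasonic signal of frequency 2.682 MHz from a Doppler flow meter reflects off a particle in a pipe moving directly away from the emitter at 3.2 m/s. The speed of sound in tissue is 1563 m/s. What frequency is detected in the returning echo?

The particle in a pipe first receives the wave as a moving observer: f₁ = f₀ · (v − u)/v = 2.682 × (1563 − 3.2)/1563 ≈ 2.677 MHz.
On reflection it acts as a source moving away from the stationary detector: f₂ = f₁ · v/(v + u) = 2.677 × 1563/1566.2 ≈ 2.671 MHz.
Equivalently f₂ = f₀ · (v − u)/(v + u).

2.671 MHz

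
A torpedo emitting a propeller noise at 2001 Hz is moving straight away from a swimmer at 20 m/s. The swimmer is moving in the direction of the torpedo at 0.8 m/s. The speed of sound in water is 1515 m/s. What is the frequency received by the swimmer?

General Doppler shift: f' = f · (v + v_o)/(v + v_s).
f' = 2001 × (1515 + 0.8)/(1515 + 20) = 2001 × 1515.8/1535 ≈ 1976 Hz.

1976 Hz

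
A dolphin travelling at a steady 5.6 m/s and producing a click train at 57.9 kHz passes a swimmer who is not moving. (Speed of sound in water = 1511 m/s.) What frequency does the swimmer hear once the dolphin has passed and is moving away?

57.7 kHz

Receding: f₂ = f · v/(v + v_s) = 57.9 × 1511/1516.6 ≈ 57.7 kHz.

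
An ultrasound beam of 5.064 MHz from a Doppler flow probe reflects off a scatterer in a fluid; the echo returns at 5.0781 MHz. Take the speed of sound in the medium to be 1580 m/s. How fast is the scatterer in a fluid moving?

2.20 m/s

Double Doppler shift off a moving reflector: f₂ = f₀ · (v + u)/(v − u) (u > 0 toward emitter).
Rearranging, u = v · (f₂ − f₀)/(f₂ + f₀) = 1580 × 0.0141/10.1421 ≈ 2.20 m/s.
So the scatterer in a fluid is moving at 2.20 m/s toward the emitter.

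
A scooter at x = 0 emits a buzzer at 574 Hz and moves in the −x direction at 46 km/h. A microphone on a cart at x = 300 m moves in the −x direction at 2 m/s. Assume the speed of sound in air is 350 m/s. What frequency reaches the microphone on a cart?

557 Hz

46 km/h = 12.78 m/s.
The observer lies on the +x side, so the source is heading away from the observer and the observer is heading toward the source.
Both move, so f' = f · (v + v_o)/(v + v_s).
f' = 574 × (350 + 2)/(350 + 12.78) = 574 × 352/362.78 ≈ 557 Hz.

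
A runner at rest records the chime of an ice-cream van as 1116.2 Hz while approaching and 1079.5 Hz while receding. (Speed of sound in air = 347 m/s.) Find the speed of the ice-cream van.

5.8 m/s

f₁/f₂ = (v + v_s)/(v − v_s), so v_s = v · (f₁ − f₂)/(f₁ + f₂).
v_s = 347 × (1116.2 − 1079.5)/(1116.2 + 1079.5) = 347 × 36.7/2195.7 ≈ 5.8 m/s.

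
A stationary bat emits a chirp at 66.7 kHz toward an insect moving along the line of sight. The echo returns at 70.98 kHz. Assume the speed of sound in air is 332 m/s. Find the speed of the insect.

Double Doppler shift off a moving reflector: f₂ = f₀ · (v + u)/(v − u) (u > 0 toward emitter).
Rearranging, u = v · (f₂ − f₀)/(f₂ + f₀) = 332 × 4.28/137.68 ≈ 10.3 m/s.
So the insect is moving at 10.3 m/s toward the emitter.

10.3 m/s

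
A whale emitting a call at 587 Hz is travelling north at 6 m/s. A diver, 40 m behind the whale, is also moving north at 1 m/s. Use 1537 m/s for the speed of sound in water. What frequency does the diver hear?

585 Hz

The diver is behind, so the whale is moving away from it while the diver is moving toward the whale.
General Doppler shift: f' = f · (v + v_o)/(v + v_s).
f' = 587 × (1537 + 1)/(1537 + 6) = 587 × 1538/1543 ≈ 585 Hz.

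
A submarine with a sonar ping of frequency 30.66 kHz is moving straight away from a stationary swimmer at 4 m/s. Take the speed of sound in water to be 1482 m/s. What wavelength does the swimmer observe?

4.8 cm

With the source moving away from a stationary observer, f' = f · v/(v + v_s).
f' = 30.66 × 1482/(1482 + 4) ≈ 30.6 kHz.
λ' = v/f' = 1482/30577.5 ≈ 4.8 cm.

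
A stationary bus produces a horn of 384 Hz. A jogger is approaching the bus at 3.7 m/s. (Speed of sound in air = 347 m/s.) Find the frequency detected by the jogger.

388 Hz

Moving observer, stationary source: f' = f · (v + v_o)/v.
f' = 384 × (347 + 3.7)/347 = 384 × 350.7/347 ≈ 388 Hz.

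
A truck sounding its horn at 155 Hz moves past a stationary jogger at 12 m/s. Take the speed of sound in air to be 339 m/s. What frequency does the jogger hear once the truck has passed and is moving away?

150 Hz

Receding: f₂ = f · v/(v + v_s) = 155 × 339/351 ≈ 150 Hz.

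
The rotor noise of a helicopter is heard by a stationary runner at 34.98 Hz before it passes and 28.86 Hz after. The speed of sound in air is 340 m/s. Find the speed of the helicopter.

33 m/s

f₁/f₂ = (v + v_s)/(v − v_s), so v_s = v · (f₁ − f₂)/(f₁ + f₂).
v_s = 340 × (34.98 − 28.86)/(34.98 + 28.86) = 340 × 6.12/63.84 ≈ 33 m/s.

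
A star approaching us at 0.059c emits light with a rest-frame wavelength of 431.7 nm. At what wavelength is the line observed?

Relativistic Doppler for wavelength: λ' = λ₀ · √((1 − β)/(1 + β)).
λ' = 431.7 × √(0.9410/1.0590) = 431.7 × 0.94264 ≈ 406.9 nm.

406.9 nm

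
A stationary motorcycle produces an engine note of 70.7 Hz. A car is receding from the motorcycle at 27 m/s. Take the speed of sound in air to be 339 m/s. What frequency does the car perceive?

65 Hz

Moving observer, stationary source: f' = f · (v − v_o)/v.
f' = 70.7 × (339 − 27)/339 = 70.7 × 312/339 ≈ 65 Hz.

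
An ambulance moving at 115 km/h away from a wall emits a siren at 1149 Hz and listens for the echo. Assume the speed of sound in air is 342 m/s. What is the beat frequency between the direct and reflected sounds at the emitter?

196 Hz

115 km/h = 31.94 m/s.
The wall receives the sound from a moving source: f₁ = f₀ · v/(v + v_e) = 1149 × 342/373.94 ≈ 1050.8 Hz.
On the return leg the ambulance is a moving observer: f₂ = f₁ · (v − v_e)/v = 1050.8 × 310.06/342 ≈ 952.7 Hz.
Equivalently f₂ = f₀ · (v − v_e)/(v + v_e).
Beat against the emitted tone: |f₂ − f₀| = 2v_e·f₀/(v + v_e) = 2 × 31.94 × 1149/373.94 ≈ 196 Hz.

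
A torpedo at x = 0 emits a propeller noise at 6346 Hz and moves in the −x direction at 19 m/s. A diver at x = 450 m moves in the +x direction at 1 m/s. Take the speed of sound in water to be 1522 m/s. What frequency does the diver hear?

6264 Hz

The observer lies on the +x side, so the source is heading away from the observer and the observer is heading away from the source.
Both move, so f' = f · (v − v_o)/(v + v_s).
f' = 6346 × (1522 − 1)/(1522 + 19) = 6346 × 1521/1541 ≈ 6264 Hz.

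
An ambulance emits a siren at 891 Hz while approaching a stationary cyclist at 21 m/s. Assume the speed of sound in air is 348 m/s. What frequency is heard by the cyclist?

Moving source, stationary observer: f' = f · v/(v − v_s) since the source is approaching.
f' = 891 × 348/(348 − 21) = 891 × 348/327 ≈ 948 Hz.

948 Hz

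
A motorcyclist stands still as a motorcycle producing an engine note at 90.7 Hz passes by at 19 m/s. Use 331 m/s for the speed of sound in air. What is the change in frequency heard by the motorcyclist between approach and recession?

10.4 Hz

Approaching: f₁ = f · v/(v − v_s) = 90.7 × 331/312 ≈ 96.2 Hz.
Receding: f₂ = f · v/(v + v_s) = 90.7 × 331/350 ≈ 85.8 Hz.
Drop: f₁ − f₂ = 2f·v·v_s/(v² − v_s²) = 2 × 90.7 × 331 × 19/(331² − 19²) ≈ 10.4 Hz.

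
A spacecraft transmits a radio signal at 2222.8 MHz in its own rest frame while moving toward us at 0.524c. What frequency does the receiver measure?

3977.3 MHz

Relativistic Doppler for frequency: f' = f₀ · √((1 + β)/(1 − β)).
f' = 2222.8 × √(1.5240/0.4760) = 2222.8 × 1.78932 ≈ 3977.3 MHz.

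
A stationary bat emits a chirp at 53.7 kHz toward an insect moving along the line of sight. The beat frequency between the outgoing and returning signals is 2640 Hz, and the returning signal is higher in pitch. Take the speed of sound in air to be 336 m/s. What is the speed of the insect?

Double Doppler shift off a moving reflector: f₂ = f₀ · (v + u)/(v − u) (u > 0 toward emitter).
Returning signal is higher, so f₂ = f₀ + Δf = 53700 + 2640 = 56340 Hz.
Rearranging, u = v · (f₂ − f₀)/(f₂ + f₀) = 336 × 2640/110040 ≈ 8.1 m/s.
So the insect is moving at 8.1 m/s toward the emitter.

8.1 m/s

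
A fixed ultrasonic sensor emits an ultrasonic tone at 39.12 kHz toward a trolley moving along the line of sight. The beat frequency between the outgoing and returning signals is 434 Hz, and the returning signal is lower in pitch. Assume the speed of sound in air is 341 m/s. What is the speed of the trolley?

Double Doppler shift off a moving reflector: f₂ = f₀ · (v + u)/(v − u) (u > 0 toward emitter).
Returning signal is lower, so f₂ = f₀ − Δf = 39120 − 434 = 38686 Hz.
Rearranging, u = v · (f₂ − f₀)/(f₂ + f₀) = 341 × -434/77806 ≈ -1.90 m/s.
So the trolley is moving at 1.90 m/s away from the emitter.

1.90 m/s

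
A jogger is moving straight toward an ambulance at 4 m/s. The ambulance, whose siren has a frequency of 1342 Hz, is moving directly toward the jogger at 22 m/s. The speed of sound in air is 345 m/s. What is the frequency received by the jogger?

1450 Hz

General Doppler shift: f' = f · (v + v_o)/(v − v_s).
f' = 1342 × (345 + 4)/(345 − 22) = 1342 × 349/323 ≈ 1450 Hz.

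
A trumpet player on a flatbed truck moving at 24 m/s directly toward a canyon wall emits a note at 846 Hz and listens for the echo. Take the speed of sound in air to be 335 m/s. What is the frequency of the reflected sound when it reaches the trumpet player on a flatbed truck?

977 Hz

The canyon wall receives the sound from a moving source: f₁ = f₀ · v/(v − v_e) = 846 × 335/311 ≈ 911 Hz.
On the return leg the trumpet player on a flatbed truck is a moving observer: f₂ = f₁ · (v + v_e)/v = 911 × 359/335 ≈ 977 Hz.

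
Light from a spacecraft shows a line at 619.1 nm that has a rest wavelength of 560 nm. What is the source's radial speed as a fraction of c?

λ'/λ₀ = 1.1055 > 1 (redshift), so the source is receding.
λ'/λ₀ = √((1 + β)/(1 − β)) for a receding source ⇒ β = (r² − 1)/(r² + 1) with r = λ'/λ₀.
β = (1.2222 − 1)/(1.2222 + 1) ≈ 0.100.

0.100c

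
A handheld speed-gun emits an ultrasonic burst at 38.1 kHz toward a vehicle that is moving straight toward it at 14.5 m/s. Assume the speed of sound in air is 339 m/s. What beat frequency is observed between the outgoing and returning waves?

At the vehicle (a moving observer), f₁ = f₀ · (v + u)/v = 38.1 × 353.5/339 ≈ 39.73 kHz.
On reflection it acts as a source moving toward the stationary detector: f₂ = f₁ · v/(v − u) = 39.73 × 339/324.5 ≈ 41.50 kHz.
Beat frequency (with f₀ = 38100 Hz): |f₂ − f₀| = 2u·f₀/(v − u) = 2 × 14.5 × 38100/324.5 ≈ 3405 Hz.

3405 Hz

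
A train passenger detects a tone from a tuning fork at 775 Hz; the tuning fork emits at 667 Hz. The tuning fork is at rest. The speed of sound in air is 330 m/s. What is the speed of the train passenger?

f' > f, so the train passenger is approaching.
f' = f · (v + v_o)/v ⇒ v_o = v · |f'/f − 1|.
v_o = 330 × |775/667 − 1| = 330 × 0.1619 ≈ 53 m/s.

53 m/s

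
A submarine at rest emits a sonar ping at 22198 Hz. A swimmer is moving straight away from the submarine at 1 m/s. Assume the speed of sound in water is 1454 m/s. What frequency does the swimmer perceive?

Only the observer moves, away from the source, so f' = f · (v − v_o)/v.
f' = 22198 × (1454 − 1)/1454 = 22198 × 1453/1454 ≈ 22183 Hz.

22183 Hz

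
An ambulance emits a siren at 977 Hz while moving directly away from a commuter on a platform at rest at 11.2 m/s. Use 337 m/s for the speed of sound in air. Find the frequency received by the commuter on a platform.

Moving source, stationary observer: f' = f · v/(v + v_s) since the source is receding.
f' = 977 × 337/(337 + 11.2) = 977 × 337/348.2 ≈ 946 Hz.

946 Hz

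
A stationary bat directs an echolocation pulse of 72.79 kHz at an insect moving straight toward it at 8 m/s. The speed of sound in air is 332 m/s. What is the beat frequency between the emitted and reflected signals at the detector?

The insect first receives the wave as a moving observer: f₁ = f₀ · (v + u)/v = 72.79 × (332 + 8)/332 ≈ 74.54 kHz.
The reflection then acts as a moving source: f₂ = f₁ · v/(v − u) ≈ 76.38 kHz.
Equivalently f₂ = f₀ · (v + u)/(v − u).
Beat frequency (with f₀ = 72790 Hz): |f₂ − f₀| = 2u·f₀/(v − u) = 2 × 8 × 72790/324 ≈ 3595 Hz.

3595 Hz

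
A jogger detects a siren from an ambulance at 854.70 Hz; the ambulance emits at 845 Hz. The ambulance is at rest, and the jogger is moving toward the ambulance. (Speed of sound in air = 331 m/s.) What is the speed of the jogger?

3.8 m/s

f' = f · (v + v_o)/v ⇒ v_o = v · |f'/f − 1|.
v_o = 331 × |854.70/845 − 1| = 331 × 0.01148 ≈ 3.8 m/s.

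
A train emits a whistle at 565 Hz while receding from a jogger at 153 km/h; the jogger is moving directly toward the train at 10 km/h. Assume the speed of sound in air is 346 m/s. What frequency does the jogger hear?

507 Hz

153 km/h = 42.5 m/s; 10 km/h = 2.778 m/s.
With source receding and observer approaching, f' = f · (v + v_o)/(v + v_s).
f' = 565 × (346 + 2.778)/(346 + 42.5) = 565 × 348.78/388.5 ≈ 507 Hz.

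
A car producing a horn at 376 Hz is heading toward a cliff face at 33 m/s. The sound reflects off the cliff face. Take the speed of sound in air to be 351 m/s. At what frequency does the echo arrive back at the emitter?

454 Hz

The cliff face receives the sound from a moving source: f₁ = f₀ · v/(v − v_e) = 376 × 351/318 ≈ 415 Hz.
On the return leg the car is a moving observer: f₂ = f₁ · (v + v_e)/v = 415 × 384/351 ≈ 454 Hz.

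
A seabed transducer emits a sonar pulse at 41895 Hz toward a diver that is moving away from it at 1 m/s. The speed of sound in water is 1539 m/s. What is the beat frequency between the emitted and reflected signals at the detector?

The diver first receives the wave as a moving observer: f₁ = f₀ · (v − u)/v = 41895 × (1539 − 1)/1539 ≈ 41867.8 Hz.
The reflection then acts as a moving source: f₂ = f₁ · v/(v + u) ≈ 41840.6 Hz.
Equivalently f₂ = f₀ · (v − u)/(v + u).
Beat frequency: |f₂ − f₀| = 2u·f₀/(v + u) = 2 × 1 × 41895/1540 ≈ 54.4 Hz.

54.4 Hz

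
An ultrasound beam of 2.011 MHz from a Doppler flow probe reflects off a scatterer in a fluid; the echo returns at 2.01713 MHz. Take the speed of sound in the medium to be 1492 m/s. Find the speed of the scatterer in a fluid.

Double Doppler shift off a moving reflector: f₂ = f₀ · (v + u)/(v − u) (u > 0 toward emitter).
Rearranging, u = v · (f₂ − f₀)/(f₂ + f₀) = 1492 × 0.00613/4.02813 ≈ 2.27 m/s.
So the scatterer in a fluid is moving at 2.27 m/s toward the emitter.

2.27 m/s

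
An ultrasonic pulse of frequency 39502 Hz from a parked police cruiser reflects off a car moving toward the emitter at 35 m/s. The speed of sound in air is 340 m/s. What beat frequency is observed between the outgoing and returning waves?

At the car (a moving observer), f₁ = f₀ · (v + u)/v = 39502 × 375/340 ≈ 43568 Hz.
On reflection it acts as a source moving toward the stationary detector: f₂ = f₁ · v/(v − u) = 43568 × 340/305 ≈ 48568 Hz.
Equivalently f₂ = f₀ · (v + u)/(v − u).
Beat frequency: |f₂ − f₀| = 2u·f₀/(v − u) = 2 × 35 × 39502/305 ≈ 9066 Hz.

9066 Hz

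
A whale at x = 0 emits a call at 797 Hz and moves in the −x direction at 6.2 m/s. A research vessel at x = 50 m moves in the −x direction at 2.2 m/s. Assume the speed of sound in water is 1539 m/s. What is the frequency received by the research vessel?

795 Hz

The observer lies on the +x side, so the source is heading away from the observer and the observer is heading toward the source.
With source receding and observer approaching, f' = f · (v + v_o)/(v + v_s).
f' = 797 × (1539 + 2.2)/(1539 + 6.2) = 797 × 1541.2/1545.2 ≈ 795 Hz.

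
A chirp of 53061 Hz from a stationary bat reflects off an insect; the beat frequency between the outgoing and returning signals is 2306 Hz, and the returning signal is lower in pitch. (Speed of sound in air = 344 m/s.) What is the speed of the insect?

7.6 m/s

Double Doppler shift off a moving reflector: f₂ = f₀ · (v + u)/(v − u) (u > 0 toward emitter).
Returning signal is lower, so f₂ = f₀ − Δf = 53061 − 2306 = 50755 Hz.
Rearranging, u = v · (f₂ − f₀)/(f₂ + f₀) = 344 × -2306/103816 ≈ -7.6 m/s.
So the insect is moving at 7.6 m/s away from the emitter.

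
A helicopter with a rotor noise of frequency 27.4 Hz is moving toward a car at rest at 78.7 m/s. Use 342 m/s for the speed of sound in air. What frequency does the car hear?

35.6 Hz

Moving source, stationary observer: f' = f · v/(v − v_s) since the source is approaching.
f' = 27.4 × 342/(342 − 78.7) = 27.4 × 342/263.3 ≈ 35.6 Hz.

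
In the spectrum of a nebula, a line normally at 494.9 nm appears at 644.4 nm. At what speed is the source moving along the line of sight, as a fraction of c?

0.258c

λ'/λ₀ = 1.3021 > 1 (redshift), so the source is receding.
λ'/λ₀ = √((1 + β)/(1 − β)) for a receding source ⇒ β = (r² − 1)/(r² + 1) with r = λ'/λ₀.
β = (1.6954 − 1)/(1.6954 + 1) ≈ 0.258.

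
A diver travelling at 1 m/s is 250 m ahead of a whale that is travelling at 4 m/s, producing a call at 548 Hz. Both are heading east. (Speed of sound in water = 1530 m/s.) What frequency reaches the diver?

549 Hz

The diver is ahead, so the whale is moving toward it while the diver is moving away from the whale.
General Doppler shift: f' = f · (v − v_o)/(v − v_s).
f' = 548 × (1530 − 1)/(1530 − 4) = 548 × 1529/1526 ≈ 549 Hz.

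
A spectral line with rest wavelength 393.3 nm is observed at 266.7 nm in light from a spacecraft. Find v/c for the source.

0.370c

λ'/λ₀ = 0.6781 < 1 (blueshift), so the source is approaching.
λ'/λ₀ = √((1 − β)/(1 + β)) for an approaching source ⇒ β = (1 − r²)/(1 + r²) with r = λ'/λ₀.
β = (1 − 0.4598)/(1 + 0.4598) ≈ 0.370.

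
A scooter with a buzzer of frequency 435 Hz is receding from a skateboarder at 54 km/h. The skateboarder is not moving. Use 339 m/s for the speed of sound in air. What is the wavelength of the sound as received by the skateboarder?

54 km/h = 15 m/s.
Only the source moves, away from the listener, so f' = f · v/(v + v_s).
f' = 435 × 339/(339 + 15) ≈ 417 Hz.
λ' = v/f' = 339/416.568 ≈ 81.4 cm.

81.4 cm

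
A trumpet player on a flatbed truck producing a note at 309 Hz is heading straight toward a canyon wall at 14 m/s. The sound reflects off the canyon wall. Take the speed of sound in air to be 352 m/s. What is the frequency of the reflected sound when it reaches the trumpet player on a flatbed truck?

335 Hz

The canyon wall receives the sound from a moving source: f₁ = f₀ · v/(v − v_e) = 309 × 352/338 ≈ 322 Hz.
On the return leg the trumpet player on a flatbed truck is a moving observer: f₂ = f₁ · (v + v_e)/v = 322 × 366/352 ≈ 335 Hz.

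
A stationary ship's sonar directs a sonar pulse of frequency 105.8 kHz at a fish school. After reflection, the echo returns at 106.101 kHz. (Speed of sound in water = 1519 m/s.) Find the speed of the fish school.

Double Doppler shift off a moving reflector: f₂ = f₀ · (v + u)/(v − u) (u > 0 toward emitter).
Rearranging, u = v · (f₂ − f₀)/(f₂ + f₀) = 1519 × 0.301/211.901 ≈ 2.16 m/s.
So the fish school is moving at 2.16 m/s toward the emitter.

2.16 m/s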